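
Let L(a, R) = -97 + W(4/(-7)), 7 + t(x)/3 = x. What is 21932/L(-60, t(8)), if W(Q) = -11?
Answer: -5483/27 ≈ -203.07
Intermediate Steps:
t(x) = -21 + 3*x
L(a, R) = -108 (L(a, R) = -97 - 11 = -108)
21932/L(-60, t(8)) = 21932/(-108) = 21932*(-1/108) = -5483/27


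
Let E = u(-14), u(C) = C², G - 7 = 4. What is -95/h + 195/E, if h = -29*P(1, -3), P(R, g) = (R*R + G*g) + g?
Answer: 5123/5684 ≈ 0.90130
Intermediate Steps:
G = 11 (G = 7 + 4 = 11)
P(R, g) = R² + 12*g (P(R, g) = (R*R + 11*g) + g = (R² + 11*g) + g = R² + 12*g)
E = 196 (E = (-14)² = 196)
h = 1015 (h = -29*(1² + 12*(-3)) = -29*(1 - 36) = -29*(-35) = 1015)
-95/h + 195/E = -95/1015 + 195/196 = -95*1/1015 + 195*(1/196) = -19/203 + 195/196 = 5123/5684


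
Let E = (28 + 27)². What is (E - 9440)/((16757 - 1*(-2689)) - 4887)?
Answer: -6415/14559 ≈ -0.44062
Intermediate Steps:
E = 3025 (E = 55² = 3025)
(E - 9440)/((16757 - 1*(-2689)) - 4887) = (3025 - 9440)/((16757 - 1*(-2689)) - 4887) = -6415/((16757 + 2689) - 4887) = -6415/(19446 - 4887) = -6415/14559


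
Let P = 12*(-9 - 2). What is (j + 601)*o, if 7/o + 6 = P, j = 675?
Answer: -4466/69 ≈ -64.725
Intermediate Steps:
P = -132 (P = 12*(-11) = -132)
o = -7/138 (o = 7/(-6 - 132) = 7/(-138) = 7*(-1/138) = -7/138 ≈ -0.050725)
(j + 601)*o = (675 + 601)*(-7/138) = 1276*(-7/138) = -4466/69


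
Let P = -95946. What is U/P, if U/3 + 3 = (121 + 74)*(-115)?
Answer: 11214/15991 ≈ 0.70127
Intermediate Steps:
U = -67284 (U = -9 + 3*((121 + 74)*(-115)) = -9 + 3*(195*(-115)) = -9 + 3*(-22425) = -9 - 67275 = -67284)
U/P = -67284/(-95946) = -67284*(-1/95946) = 11214/15991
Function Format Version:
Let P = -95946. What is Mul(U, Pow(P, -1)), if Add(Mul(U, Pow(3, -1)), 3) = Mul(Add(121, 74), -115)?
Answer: Rational(11214, 15991) ≈ 0.70127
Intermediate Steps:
U = -67284 (U = Add(-9, Mul(3, Mul(Add(121, 74), -115))) = Add(-9, Mul(3, Mul(195, -115))) = Add(-9, Mul(3, -22425)) = Add(-9, -67275) = -67284)
Mul(U, Pow(P, -1)) = Mul(-67284, Pow(-95946, -1)) = Mul(-67284, Rational(-1, 95946)) = Rational(11214, 15991)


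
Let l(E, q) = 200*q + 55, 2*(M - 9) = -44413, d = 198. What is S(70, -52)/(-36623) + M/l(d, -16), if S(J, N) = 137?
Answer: 325003271/46071734 ≈ 7.0543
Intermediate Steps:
M = -44395/2 (M = 9 + (½)*(-44413) = 9 - 44413/2 = -44395/2 ≈ -22198.)
l(E, q) = 55 + 200*q
S(70, -52)/(-36623) + M/l(d, -16) = 137/(-36623) - 44395/(2*(55 + 200*(-16))) = 137*(-1/36623) - 44395/(2*(55 - 3200)) = -137/36623 - 44395/2/(-3145) = -137/36623 - 44395/2*(-1/3145) = -137/36623 + 8879/1258 = 325003271/46071734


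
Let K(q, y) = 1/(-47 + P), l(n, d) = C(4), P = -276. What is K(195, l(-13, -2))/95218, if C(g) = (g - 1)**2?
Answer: -1/30755414 ≈ -3.2515e-8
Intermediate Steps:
C(g) = (-1 + g)**2
l(n, d) = 9 (l(n, d) = (-1 + 4)**2 = 3**2 = 9)
K(q, y) = -1/323 (K(q, y) = 1/(-47 - 276) = 1/(-323) = -1/323)
K(195, l(-13, -2))/95218 = -1/323/95218 = -1/323*1/95218 = -1/30755414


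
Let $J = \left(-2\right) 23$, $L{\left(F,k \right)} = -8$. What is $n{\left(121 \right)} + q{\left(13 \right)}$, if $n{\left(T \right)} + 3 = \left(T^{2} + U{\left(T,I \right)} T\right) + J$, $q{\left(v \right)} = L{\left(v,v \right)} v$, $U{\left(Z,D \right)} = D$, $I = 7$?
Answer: $15335$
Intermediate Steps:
$q{\left(v \right)} = - 8 v$
$J = -46$
$n{\left(T \right)} = -49 + T^{2} + 7 T$ ($n{\left(T \right)} = -3 - \left(46 - T^{2} - 7 T\right) = -3 + \left(-46 + T^{2} + 7 T\right) = -49 + T^{2} + 7 T$)
$n{\left(121 \right)} + q{\left(13 \right)} = \left(-49 + 121^{2} + 7 \cdot 121\right) - 104 = \left(-49 + 14641 + 847\right) - 104 = 15439 - 104 = 15335$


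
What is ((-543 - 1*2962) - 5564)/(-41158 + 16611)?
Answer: 9069/24547 ≈ 0.36945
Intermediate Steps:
((-543 - 1*2962) - 5564)/(-41158 + 16611) = ((-543 - 2962) - 5564)/(-24547) = (-3505 - 5564)*(-1/24547) = -9069*(-1/24547) = 9069/24547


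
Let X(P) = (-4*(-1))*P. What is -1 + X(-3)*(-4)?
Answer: 47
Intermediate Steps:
X(P) = 4*P
-1 + X(-3)*(-4) = -1 + (4*(-3))*(-4) = -1 - 12*(-4) = -1 + 48 = 47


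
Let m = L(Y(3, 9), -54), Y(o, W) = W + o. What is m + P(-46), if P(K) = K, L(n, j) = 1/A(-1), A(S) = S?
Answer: -47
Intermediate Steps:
L(n, j) = -1 (L(n, j) = 1/(-1) = -1)
m = -1
m + P(-46) = -1 - 46 = -47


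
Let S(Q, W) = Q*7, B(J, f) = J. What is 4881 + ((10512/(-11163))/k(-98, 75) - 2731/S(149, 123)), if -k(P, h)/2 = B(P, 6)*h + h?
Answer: 45912557351488/9411432275 ≈ 4878.4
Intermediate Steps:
S(Q, W) = 7*Q
k(P, h) = -2*h - 2*P*h (k(P, h) = -2*(P*h + h) = -2*(h + P*h) = -2*h - 2*P*h)
4881 + ((10512/(-11163))/k(-98, 75) - 2731/S(149, 123)) = 4881 + ((10512/(-11163))/((-2*75*(1 - 98))) - 2731/(7*149)) = 4881 + ((10512*(-1/11163))/((-2*75*(-97))) - 2731/1043) = 4881 + (-3504/3721/14550 - 2731*1/1043) = 4881 + (-3504/3721*1/14550 - 2731/1043) = 4881 + (-584/9023425 - 2731/1043) = 4881 - 24643582787/9411432275 = 45912557351488/9411432275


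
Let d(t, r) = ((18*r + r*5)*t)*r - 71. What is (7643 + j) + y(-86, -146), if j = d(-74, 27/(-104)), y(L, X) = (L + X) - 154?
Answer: 38241509/5408 ≈ 7071.3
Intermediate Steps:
y(L, X) = -154 + L + X
d(t, r) = -71 + 23*t*r² (d(t, r) = ((18*r + 5*r)*t)*r - 71 = ((23*r)*t)*r - 71 = (23*r*t)*r - 71 = 23*t*r² - 71 = -71 + 23*t*r²)
j = -1004347/5408 (j = -71 + 23*(-74)*(27/(-104))² = -71 + 23*(-74)*(27*(-1/104))² = -71 + 23*(-74)*(-27/104)² = -71 + 23*(-74)*(729/10816) = -71 - 620379/5408 = -1004347/5408 ≈ -185.72)
(7643 + j) + y(-86, -146) = (7643 - 1004347/5408) + (-154 - 86 - 146) = 40328997/5408 - 386 = 38241509/5408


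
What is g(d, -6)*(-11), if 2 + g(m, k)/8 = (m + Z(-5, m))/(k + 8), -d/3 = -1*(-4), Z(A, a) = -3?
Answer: 836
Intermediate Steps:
d = -12 (d = -(-3)*(-4) = -3*4 = -12)
g(m, k) = -16 + 8*(-3 + m)/(8 + k) (g(m, k) = -16 + 8*((m - 3)/(k + 8)) = -16 + 8*((-3 + m)/(8 + k)) = -16 + 8*(-3 + m)/(8 + k))
g(d, -6)*(-11) = (8*(-19 - 12 - 2*(-6))/(8 - 6))*(-11) = (8*(-19 - 12 + 12)/2)*(-11) = (8*(1/2)*(-19))*(-11) = -76*(-11) = 836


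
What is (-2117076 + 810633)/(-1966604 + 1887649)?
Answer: 1306443/78955 ≈ 16.547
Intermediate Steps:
(-2117076 + 810633)/(-1966604 + 1887649) = -1306443/(-78955) = -1306443*(-1/78955) = 1306443/78955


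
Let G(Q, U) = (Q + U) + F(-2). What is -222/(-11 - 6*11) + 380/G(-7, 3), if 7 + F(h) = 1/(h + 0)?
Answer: -53414/1771 ≈ -30.160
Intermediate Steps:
F(h) = -7 + 1/h (F(h) = -7 + 1/(h + 0) = -7 + 1/h)
G(Q, U) = -15/2 + Q + U (G(Q, U) = (Q + U) + (-7 + 1/(-2)) = (Q + U) + (-7 - ½) = (Q + U) - 15/2 = -15/2 + Q + U)
-222/(-11 - 6*11) + 380/G(-7, 3) = -222/(-11 - 6*11) + 380/(-15/2 - 7 + 3) = -222/(-11 - 66) + 380/(-23/2) = -222/(-77) + 380*(-2/23) = -222*(-1/77) - 760/23 = 222/77 - 760/23 = -53414/1771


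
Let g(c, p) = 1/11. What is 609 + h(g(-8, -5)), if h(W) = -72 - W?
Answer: 5906/11 ≈ 536.91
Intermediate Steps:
g(c, p) = 1/11
609 + h(g(-8, -5)) = 609 + (-72 - 1*1/11) = 609 + (-72 - 1/11) = 609 - 793/11 = 5906/11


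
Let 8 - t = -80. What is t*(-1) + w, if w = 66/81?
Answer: -2354/27 ≈ -87.185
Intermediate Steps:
w = 22/27 (w = 66*(1/81) = 22/27 ≈ 0.81481)
t = 88 (t = 8 - 1*(-80) = 8 + 80 = 88)
t*(-1) + w = 88*(-1) + 22/27 = -88 + 22/27 = -2354/27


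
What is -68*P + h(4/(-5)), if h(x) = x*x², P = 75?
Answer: -637564/125 ≈ -5100.5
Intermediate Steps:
h(x) = x³
-68*P + h(4/(-5)) = -68*75 + (4/(-5))³ = -5100 + (4*(-⅕))³ = -5100 + (-⅘)³ = -5100 - 64/125 = -637564/125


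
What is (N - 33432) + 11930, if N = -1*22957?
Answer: -44459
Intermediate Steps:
N = -22957
(N - 33432) + 11930 = (-22957 - 33432) + 11930 = -56389 + 11930 = -44459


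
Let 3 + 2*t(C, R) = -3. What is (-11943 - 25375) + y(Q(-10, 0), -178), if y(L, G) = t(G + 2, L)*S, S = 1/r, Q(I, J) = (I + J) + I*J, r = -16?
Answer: -597085/16 ≈ -37318.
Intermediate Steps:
t(C, R) = -3 (t(C, R) = -3/2 + (1/2)*(-3) = -3/2 - 3/2 = -3)
Q(I, J) = I + J + I*J
S = -1/16 (S = 1/(-16) = -1/16 ≈ -0.062500)
y(L, G) = 3/16 (y(L, G) = -3*(-1/16) = 3/16)
(-11943 - 25375) + y(Q(-10, 0), -178) = (-11943 - 25375) + 3/16 = -37318 + 3/16 = -597085/16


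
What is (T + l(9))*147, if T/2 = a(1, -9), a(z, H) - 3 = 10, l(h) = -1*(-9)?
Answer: 5145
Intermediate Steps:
l(h) = 9
a(z, H) = 13 (a(z, H) = 3 + 10 = 13)
T = 26 (T = 2*13 = 26)
(T + l(9))*147 = (26 + 9)*147 = 35*147 = 5145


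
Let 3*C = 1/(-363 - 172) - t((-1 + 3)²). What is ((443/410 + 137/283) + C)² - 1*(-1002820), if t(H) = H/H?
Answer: 1391151063209955631609/1387236954096900 ≈ 1.0028e+6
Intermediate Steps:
t(H) = 1
C = -536/1605 (C = (1/(-363 - 172) - 1*1)/3 = (1/(-535) - 1)/3 = (-1/535 - 1)/3 = (⅓)*(-536/535) = -536/1605 ≈ -0.33396)
((443/410 + 137/283) + C)² - 1*(-1002820) = ((443/410 + 137/283) - 536/1605)² - 1*(-1002820) = ((443*(1/410) + 137*(1/283)) - 536/1605)² + 1002820 = ((443/410 + 137/283) - 536/1605)² + 1002820 = (181539/116030 - 536/1605)² + 1002820 = (45835603/37245630)² + 1002820 = 2100902502373609/1387236954096900 + 1002820 = 1391151063209955631609/1387236954096900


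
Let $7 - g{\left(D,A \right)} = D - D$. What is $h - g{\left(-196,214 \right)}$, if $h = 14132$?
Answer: $14125$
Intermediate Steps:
$g{\left(D,A \right)} = 7$ ($g{\left(D,A \right)} = 7 - \left(D - D\right) = 7 - 0 = 7 + 0 = 7$)
$h - g{\left(-196,214 \right)} = 14132 - 7 = 14125$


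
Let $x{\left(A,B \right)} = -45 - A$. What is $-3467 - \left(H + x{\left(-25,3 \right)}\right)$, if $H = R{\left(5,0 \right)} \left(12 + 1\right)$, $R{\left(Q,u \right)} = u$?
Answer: $-3447$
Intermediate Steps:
$H = 0$ ($H = 0 \left(12 + 1\right) = 0 \cdot 13 = 0$)
$-3467 - \left(H + x{\left(-25,3 \right)}\right) = -3467 - \left(0 - 20\right) = -3467 - -20 = -3467 + 20 = -3447$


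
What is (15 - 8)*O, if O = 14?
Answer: 98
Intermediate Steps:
(15 - 8)*O = (15 - 8)*14 = 7*14 = 98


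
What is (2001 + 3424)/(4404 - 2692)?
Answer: 5425/1712 ≈ 3.1688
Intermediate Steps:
(2001 + 3424)/(4404 - 2692) = 5425/1712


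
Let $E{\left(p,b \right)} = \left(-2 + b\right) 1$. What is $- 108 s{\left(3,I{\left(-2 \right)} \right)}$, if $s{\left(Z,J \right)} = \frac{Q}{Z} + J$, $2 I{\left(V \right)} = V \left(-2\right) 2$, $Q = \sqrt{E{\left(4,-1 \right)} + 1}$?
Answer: $-432 - 36 i \sqrt{2} \approx -432.0 - 50.912 i$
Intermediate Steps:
$E{\left(p,b \right)} = -2 + b$
$Q = i \sqrt{2}$ ($Q = \sqrt{\left(-2 - 1\right) + 1} = \sqrt{-3 + 1} = \sqrt{-2} = i \sqrt{2} \approx 1.4142 i$)
$I{\left(V \right)} = - 2 V$ ($I{\left(V \right)} = \frac{V \left(-2\right) 2}{2} = \frac{- 2 V 2}{2} = \frac{\left(-4\right) V}{2} = - 2 V$)
$s{\left(Z,J \right)} = J + \frac{i \sqrt{2}}{Z}$ ($s{\left(Z,J \right)} = \frac{i \sqrt{2}}{Z} + J = J + \frac{i \sqrt{2}}{Z}$)
$- 108 s{\left(3,I{\left(-2 \right)} \right)} = - 108 \left(\left(-2\right) \left(-2\right) + \frac{i \sqrt{2}}{3}\right) = - 108 \left(4 + i \sqrt{2} \cdot \frac{1}{3}\right) = - 108 \left(4 + \frac{i \sqrt{2}}{3}\right) = -432 - 36 i \sqrt{2}$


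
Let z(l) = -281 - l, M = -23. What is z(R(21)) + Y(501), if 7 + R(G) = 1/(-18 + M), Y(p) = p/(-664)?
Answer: -7479253/27224 ≈ -274.73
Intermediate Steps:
Y(p) = -p/664 (Y(p) = p*(-1/664) = -p/664)
R(G) = -288/41 (R(G) = -7 + 1/(-18 - 23) = -7 + 1/(-41) = -7 - 1/41 = -288/41)
z(R(21)) + Y(501) = (-281 - 1*(-288/41)) - 1/664*501 = (-281 + 288/41) - 501/664 = -11233/41 - 501/664 = -7479253/27224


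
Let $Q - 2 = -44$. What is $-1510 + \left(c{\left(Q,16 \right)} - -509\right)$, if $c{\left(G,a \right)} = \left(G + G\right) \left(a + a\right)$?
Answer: $-3689$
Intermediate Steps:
$Q = -42$ ($Q = 2 - 44 = -42$)
$c{\left(G,a \right)} = 4 G a$ ($c{\left(G,a \right)} = 2 G 2 a = 4 G a$)
$-1510 + \left(c{\left(Q,16 \right)} - -509\right) = -1510 + \left(4 \left(-42\right) 16 - -509\right) = -1510 + \left(-2688 + 509\right) = -1510 - 2179 = -3689$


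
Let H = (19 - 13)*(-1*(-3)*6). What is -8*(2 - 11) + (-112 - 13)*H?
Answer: -13428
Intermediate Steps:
H = 108 (H = 6*(3*6) = 6*18 = 108)
-8*(2 - 11) + (-112 - 13)*H = -8*(2 - 11) + (-112 - 13)*108 = -8*(-9) - 125*108 = 72 - 13500 = -13428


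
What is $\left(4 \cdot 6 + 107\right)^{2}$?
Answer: $17161$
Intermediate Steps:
$\left(4 \cdot 6 + 107\right)^{2} = \left(24 + 107\right)^{2} = 131^{2} = 17161$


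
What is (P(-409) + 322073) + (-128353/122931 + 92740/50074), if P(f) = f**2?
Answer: 1506147701819647/3077823447 ≈ 4.8936e+5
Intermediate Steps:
(P(-409) + 322073) + (-128353/122931 + 92740/50074) = ((-409)**2 + 322073) + (-128353/122931 + 92740/50074) = (167281 + 322073) + (-128353*1/122931 + 92740*(1/50074)) = 489354 + (-128353/122931 + 46370/25037) = 489354 + 2486736409/3077823447 = 1506147701819647/3077823447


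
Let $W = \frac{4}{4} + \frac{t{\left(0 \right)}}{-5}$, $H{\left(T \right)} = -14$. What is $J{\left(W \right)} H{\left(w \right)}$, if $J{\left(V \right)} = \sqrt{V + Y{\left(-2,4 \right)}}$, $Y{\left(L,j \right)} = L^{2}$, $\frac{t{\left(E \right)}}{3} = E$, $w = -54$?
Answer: $- 14 \sqrt{5} \approx -31.305$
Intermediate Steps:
$t{\left(E \right)} = 3 E$
$W = 1$ ($W = \frac{4}{4} + \frac{3 \cdot 0}{-5} = 4 \cdot \frac{1}{4} + 0 \left(- \frac{1}{5}\right) = 1 + 0 = 1$)
$J{\left(V \right)} = \sqrt{4 + V}$ ($J{\left(V \right)} = \sqrt{V + \left(-2\right)^{2}} = \sqrt{V + 4} = \sqrt{4 + V}$)
$J{\left(W \right)} H{\left(w \right)} = \sqrt{4 + 1} \left(-14\right) = \sqrt{5} \left(-14\right) = - 14 \sqrt{5}$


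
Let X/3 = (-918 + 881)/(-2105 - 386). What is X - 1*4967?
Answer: -12372686/2491 ≈ -4967.0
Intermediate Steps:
X = 111/2491 (X = 3*((-918 + 881)/(-2105 - 386)) = 3*(-37/(-2491)) = 3*(-37*(-1/2491)) = 3*(37/2491) = 111/2491 ≈ 0.044560)
X - 1*4967 = 111/2491 - 1*4967 = 111/2491 - 4967 = -12372686/2491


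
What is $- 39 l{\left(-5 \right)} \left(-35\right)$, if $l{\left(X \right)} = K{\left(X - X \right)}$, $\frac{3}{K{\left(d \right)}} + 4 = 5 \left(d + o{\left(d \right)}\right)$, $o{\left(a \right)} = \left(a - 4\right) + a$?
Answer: $- \frac{1365}{8} \approx -170.63$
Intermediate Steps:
$o{\left(a \right)} = -4 + 2 a$ ($o{\left(a \right)} = \left(-4 + a\right) + a = -4 + 2 a$)
$K{\left(d \right)} = \frac{3}{-24 + 15 d}$ ($K{\left(d \right)} = \frac{3}{-4 + 5 \left(d + \left(-4 + 2 d\right)\right)} = \frac{3}{-4 + 5 \left(-4 + 3 d\right)} = \frac{3}{-4 + \left(-20 + 15 d\right)} = \frac{3}{-24 + 15 d}$)
$l{\left(X \right)} = - \frac{1}{8}$ ($l{\left(X \right)} = \frac{1}{-8 + 5 \left(X - X\right)} = \frac{1}{-8 + 5 \cdot 0} = \frac{1}{-8 + 0} = \frac{1}{-8} = - \frac{1}{8}$)
$- 39 l{\left(-5 \right)} \left(-35\right) = - 39 \left(- \frac{1}{8}\right) \left(-35\right) = - \frac{\left(-39\right) \left(-35\right)}{8} = \left(-1\right) \frac{1365}{8} = - \frac{1365}{8}$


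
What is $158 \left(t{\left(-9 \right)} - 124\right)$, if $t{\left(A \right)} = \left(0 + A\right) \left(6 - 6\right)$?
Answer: $-19592$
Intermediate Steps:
$t{\left(A \right)} = 0$ ($t{\left(A \right)} = A 0 = 0$)
$158 \left(t{\left(-9 \right)} - 124\right) = 158 \left(0 - 124\right) = 158 \left(-124\right) = -19592$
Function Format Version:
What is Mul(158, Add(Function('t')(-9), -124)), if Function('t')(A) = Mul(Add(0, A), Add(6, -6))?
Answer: -19592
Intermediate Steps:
Function('t')(A) = 0 (Function('t')(A) = Mul(A, 0) = 0)
Mul(158, Add(Function('t')(-9), -124)) = Mul(158, Add(0, -124)) = Mul(158, -124) = -19592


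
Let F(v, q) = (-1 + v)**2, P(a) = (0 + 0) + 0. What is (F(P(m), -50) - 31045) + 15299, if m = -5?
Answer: -15745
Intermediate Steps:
P(a) = 0 (P(a) = 0 + 0 = 0)
(F(P(m), -50) - 31045) + 15299 = ((-1 + 0)**2 - 31045) + 15299 = ((-1)**2 - 31045) + 15299 = (1 - 31045) + 15299 = -31044 + 15299 = -15745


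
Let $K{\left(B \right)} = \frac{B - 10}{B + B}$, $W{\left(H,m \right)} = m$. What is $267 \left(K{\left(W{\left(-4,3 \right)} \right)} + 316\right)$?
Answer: $\frac{168121}{2} \approx 84061.0$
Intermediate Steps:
$K{\left(B \right)} = \frac{-10 + B}{2 B}$
$267 \left(K{\left(W{\left(-4,3 \right)} \right)} + 316\right) = 267 \left(\frac{-10 + 3}{2 \cdot 3} + 316\right) = 267 \left(\frac{1}{2} \cdot \frac{1}{3} \left(-7\right) + 316\right) = 267 \left(- \frac{7}{6} + 316\right) = 267 \cdot \frac{1889}{6} = \frac{168121}{2}$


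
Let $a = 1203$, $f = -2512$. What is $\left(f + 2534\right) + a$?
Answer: $1225$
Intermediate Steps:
$\left(f + 2534\right) + a = \left(-2512 + 2534\right) + 1203 = 22 + 1203 = 1225$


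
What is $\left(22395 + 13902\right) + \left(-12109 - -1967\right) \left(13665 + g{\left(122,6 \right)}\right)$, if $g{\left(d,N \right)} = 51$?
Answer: $-139071375$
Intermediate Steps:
$\left(22395 + 13902\right) + \left(-12109 - -1967\right) \left(13665 + g{\left(122,6 \right)}\right) = \left(22395 + 13902\right) + \left(-12109 - -1967\right) \left(13665 + 51\right) = 36297 + \left(-12109 + \left(2015 - 48\right)\right) 13716 = 36297 + \left(-12109 + 1967\right) 13716 = 36297 - 139107672 = -139071375$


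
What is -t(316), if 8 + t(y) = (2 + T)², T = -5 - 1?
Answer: -8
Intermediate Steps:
T = -6
t(y) = 8 (t(y) = -8 + (2 - 6)² = -8 + (-4)² = -8 + 16 = 8)
-t(316) = -1*8 = -8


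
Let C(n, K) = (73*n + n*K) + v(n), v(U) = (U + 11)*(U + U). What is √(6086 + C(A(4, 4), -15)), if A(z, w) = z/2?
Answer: √6254 ≈ 79.082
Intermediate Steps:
A(z, w) = z/2 (A(z, w) = z*(½) = z/2)
v(U) = 2*U*(11 + U) (v(U) = (11 + U)*(2*U) = 2*U*(11 + U))
C(n, K) = 73*n + K*n + 2*n*(11 + n) (C(n, K) = (73*n + n*K) + 2*n*(11 + n) = (73*n + K*n) + 2*n*(11 + n) = 73*n + K*n + 2*n*(11 + n))
√(6086 + C(A(4, 4), -15)) = √(6086 + ((½)*4)*(95 - 15 + 2*((½)*4))) = √(6086 + 2*(95 - 15 + 2*2)) = √(6086 + 2*(95 - 15 + 4)) = √(6086 + 2*84) = √(6086 + 168) = √6254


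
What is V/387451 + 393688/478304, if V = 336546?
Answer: 39188263409/23164920388 ≈ 1.6917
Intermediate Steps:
V/387451 + 393688/478304 = 336546/387451 + 393688/478304 = 336546*(1/387451) + 393688*(1/478304) = 336546/387451 + 49211/59788 = 39188263409/23164920388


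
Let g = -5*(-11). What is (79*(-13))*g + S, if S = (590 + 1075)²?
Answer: 2715740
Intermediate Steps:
g = 55
S = 2772225 (S = 1665² = 2772225)
(79*(-13))*g + S = (79*(-13))*55 + 2772225 = -1027*55 + 2772225 = -56485 + 2772225 = 2715740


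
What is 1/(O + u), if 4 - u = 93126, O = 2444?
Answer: -1/90678 ≈ -1.1028e-5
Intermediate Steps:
u = -93122 (u = 4 - 1*93126 = 4 - 93126 = -93122)
1/(O + u) = 1/(2444 - 93122) = 1/(-90678) = -1/90678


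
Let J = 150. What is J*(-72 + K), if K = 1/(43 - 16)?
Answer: -97150/9 ≈ -10794.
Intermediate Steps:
K = 1/27 ≈ 0.037037
J*(-72 + K) = 150*(-72 + 1/27) = 150*(-1943/27) = -97150/9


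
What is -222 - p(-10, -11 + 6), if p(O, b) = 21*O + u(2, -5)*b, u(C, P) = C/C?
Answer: -7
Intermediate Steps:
u(C, P) = 1
p(O, b) = b + 21*O (p(O, b) = 21*O + 1*b = 21*O + b = b + 21*O)
-222 - p(-10, -11 + 6) = -222 - ((-11 + 6) + 21*(-10)) = -222 - (-5 - 210) = -222 - 1*(-215) = -222 + 215 = -7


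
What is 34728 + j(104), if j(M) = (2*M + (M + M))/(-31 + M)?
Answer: 2535560/73 ≈ 34734.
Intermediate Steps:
j(M) = 4*M/(-31 + M) (j(M) = (2*M + 2*M)/(-31 + M) = (4*M)/(-31 + M) = 4*M/(-31 + M))
34728 + j(104) = 34728 + 4*104/(-31 + 104) = 34728 + 4*104/73 = 34728 + 4*104*(1/73) = 34728 + 416/73 = 2535560/73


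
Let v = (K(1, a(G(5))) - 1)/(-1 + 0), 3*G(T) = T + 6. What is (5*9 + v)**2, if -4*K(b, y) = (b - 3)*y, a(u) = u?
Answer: 70225/36 ≈ 1950.7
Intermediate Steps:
G(T) = 2 + T/3 (G(T) = (T + 6)/3 = (6 + T)/3 = 2 + T/3)
K(b, y) = -y*(-3 + b)/4 (K(b, y) = -(b - 3)*y/4 = -(-3 + b)*y/4 = -y*(-3 + b)/4)
v = -5/6 (v = ((2 + (1/3)*5)*(3 - 1*1)/4 - 1)/(-1 + 0) = ((2 + 5/3)*(3 - 1)/4 - 1)/(-1) = ((1/4)*(11/3)*2 - 1)*(-1) = (11/6 - 1)*(-1) = (5/6)*(-1) = -5/6 ≈ -0.83333)
(5*9 + v)**2 = (5*9 - 5/6)**2 = (45 - 5/6)**2 = (265/6)**2 = 70225/36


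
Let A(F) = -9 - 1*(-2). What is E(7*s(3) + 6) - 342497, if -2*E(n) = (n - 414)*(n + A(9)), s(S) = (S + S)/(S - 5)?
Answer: -347216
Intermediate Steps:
A(F) = -7 (A(F) = -9 + 2 = -7)
s(S) = 2*S/(-5 + S) (s(S) = (2*S)/(-5 + S) = 2*S/(-5 + S))
E(n) = -(-414 + n)*(-7 + n)/2 (E(n) = -(n - 414)*(n - 7)/2 = -(-414 + n)*(-7 + n)/2)
E(7*s(3) + 6) - 342497 = (-1449 - (7*(2*3/(-5 + 3)) + 6)**2/2 + 421*(7*(2*3/(-5 + 3)) + 6)/2) - 342497 = (-1449 - (7*(2*3/(-2)) + 6)**2/2 + 421*(7*(2*3/(-2)) + 6)/2) - 342497 = (-1449 - (7*(2*3*(-1/2)) + 6)**2/2 + 421*(7*(2*3*(-1/2)) + 6)/2) - 342497 = (-1449 - (7*(-3) + 6)**2/2 + 421*(7*(-3) + 6)/2) - 342497 = (-1449 - (-21 + 6)**2/2 + 421*(-21 + 6)/2) - 342497 = (-1449 - 1/2*(-15)**2 + (421/2)*(-15)) - 342497 = (-1449 - 1/2*225 - 6315/2) - 342497 = (-1449 - 225/2 - 6315/2) - 342497 = -4719 - 342497 = -347216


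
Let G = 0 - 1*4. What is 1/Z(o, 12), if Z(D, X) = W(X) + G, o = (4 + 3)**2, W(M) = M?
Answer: 1/8 ≈ 0.12500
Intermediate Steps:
o = 49 (o = 7**2 = 49)
G = -4 (G = 0 - 4 = -4)
Z(D, X) = -4 + X (Z(D, X) = X - 4 = -4 + X)
1/Z(o, 12) = 1/(-4 + 12) = 1/8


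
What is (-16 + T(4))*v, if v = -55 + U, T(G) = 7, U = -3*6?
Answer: 657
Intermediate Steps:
U = -18
v = -73 (v = -55 - 18 = -73)
(-16 + T(4))*v = (-16 + 7)*(-73) = -9*(-73) = 657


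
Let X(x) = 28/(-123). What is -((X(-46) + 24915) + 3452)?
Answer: -3489113/123 ≈ -28367.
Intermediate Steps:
X(x) = -28/123 (X(x) = 28*(-1/123) = -28/123)
-((X(-46) + 24915) + 3452) = -((-28/123 + 24915) + 3452) = -(3064517/123 + 3452) = -1*3489113/123 = -3489113/123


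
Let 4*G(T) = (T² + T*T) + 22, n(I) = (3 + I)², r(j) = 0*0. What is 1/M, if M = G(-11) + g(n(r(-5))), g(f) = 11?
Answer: 1/77 ≈ 0.012987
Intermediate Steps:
r(j) = 0
G(T) = 11/2 + T²/2 (G(T) = ((T² + T*T) + 22)/4 = ((T² + T²) + 22)/4 = (2*T² + 22)/4 = (22 + 2*T²)/4 = 11/2 + T²/2)
M = 77 (M = (11/2 + (½)*(-11)²) + 11 = (11/2 + (½)*121) + 11 = (11/2 + 121/2) + 11 = 66 + 11 = 77)
1/M = 1/77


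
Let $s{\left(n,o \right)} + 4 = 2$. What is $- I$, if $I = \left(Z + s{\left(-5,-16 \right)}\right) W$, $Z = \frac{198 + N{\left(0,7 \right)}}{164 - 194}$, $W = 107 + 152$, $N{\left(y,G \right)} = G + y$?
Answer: $\frac{13727}{6} \approx 2287.8$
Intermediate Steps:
$s{\left(n,o \right)} = -2$ ($s{\left(n,o \right)} = -4 + 2 = -2$)
$W = 259$
$Z = - \frac{41}{6}$ ($Z = \frac{198 + \left(7 + 0\right)}{164 - 194} = \frac{198 + 7}{164 - 194} = \frac{205}{-30} = 205 \left(- \frac{1}{30}\right) = - \frac{41}{6} \approx -6.8333$)
$I = - \frac{13727}{6}$ ($I = \left(- \frac{41}{6} - 2\right) 259 = \left(- \frac{53}{6}\right) 259 = - \frac{13727}{6} \approx -2287.8$)
$- I = \left(-1\right) \left(- \frac{13727}{6}\right) = \frac{13727}{6}$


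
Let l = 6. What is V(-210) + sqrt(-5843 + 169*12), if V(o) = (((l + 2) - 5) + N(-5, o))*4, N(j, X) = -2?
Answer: 4 + I*sqrt(3815) ≈ 4.0 + 61.766*I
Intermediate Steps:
V(o) = 4 (V(o) = (((6 + 2) - 5) - 2)*4 = ((8 - 5) - 2)*4 = (3 - 2)*4 = 1*4 = 4)
V(-210) + sqrt(-5843 + 169*12) = 4 + sqrt(-5843 + 169*12) = 4 + sqrt(-5843 + 2028) = 4 + sqrt(-3815) = 4 + I*sqrt(3815)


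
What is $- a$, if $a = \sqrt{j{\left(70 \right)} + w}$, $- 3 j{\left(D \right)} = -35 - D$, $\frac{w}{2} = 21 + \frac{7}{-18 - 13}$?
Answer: $- \frac{\sqrt{73563}}{31} \approx -8.7492$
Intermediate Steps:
$w = \frac{1288}{31}$ ($w = 2 \left(21 + \frac{7}{-18 - 13}\right) = 2 \left(21 + \frac{7}{-31}\right) = 2 \left(21 + 7 \left(- \frac{1}{31}\right)\right) = 2 \left(21 - \frac{7}{31}\right) = 2 \cdot \frac{644}{31} = \frac{1288}{31} \approx 41.548$)
$j{\left(D \right)} = \frac{35}{3} + \frac{D}{3}$ ($j{\left(D \right)} = - \frac{-35 - D}{3} = \frac{35}{3} + \frac{D}{3}$)
$a = \frac{\sqrt{73563}}{31}$ ($a = \sqrt{\left(\frac{35}{3} + \frac{1}{3} \cdot 70\right) + \frac{1288}{31}} = \sqrt{\left(\frac{35}{3} + \frac{70}{3}\right) + \frac{1288}{31}} = \sqrt{35 + \frac{1288}{31}} = \sqrt{\frac{2373}{31}} = \frac{\sqrt{73563}}{31} \approx 8.7492$)
$- a = - \frac{\sqrt{73563}}{31}$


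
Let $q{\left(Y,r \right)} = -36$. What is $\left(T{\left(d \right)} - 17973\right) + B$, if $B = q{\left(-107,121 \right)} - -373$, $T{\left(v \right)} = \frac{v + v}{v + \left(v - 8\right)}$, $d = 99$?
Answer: $- \frac{1675321}{95} \approx -17635.0$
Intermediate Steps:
$T{\left(v \right)} = \frac{2 v}{-8 + 2 v}$ ($T{\left(v \right)} = \frac{2 v}{v + \left(v - 8\right)} = \frac{2 v}{v + \left(-8 + v\right)} = \frac{2 v}{-8 + 2 v}$)
$B = 337$ ($B = -36 - -373 = -36 + 373 = 337$)
$\left(T{\left(d \right)} - 17973\right) + B = \left(\frac{99}{-4 + 99} - 17973\right) + 337 = \left(\frac{99}{95} - 17973\right) + 337 = - \frac{1707336}{95} + 337 = - \frac{1675321}{95}$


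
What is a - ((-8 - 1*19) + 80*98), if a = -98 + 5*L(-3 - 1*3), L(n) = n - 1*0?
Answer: -7941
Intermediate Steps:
L(n) = n (L(n) = n + 0 = n)
a = -128 (a = -98 + 5*(-3 - 1*3) = -98 + 5*(-3 - 3) = -98 + 5*(-6) = -98 - 30 = -128)
a - ((-8 - 1*19) + 80*98) = -128 - ((-8 - 1*19) + 80*98) = -128 - ((-8 - 19) + 7840) = -128 - (-27 + 7840) = -128 - 1*7813 = -128 - 7813 = -7941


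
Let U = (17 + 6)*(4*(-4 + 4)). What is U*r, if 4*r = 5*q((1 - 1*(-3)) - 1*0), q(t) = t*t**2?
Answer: 0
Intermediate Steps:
q(t) = t**3
r = 80 (r = (5*((1 - 1*(-3)) - 1*0)**3)/4 = (5*((1 + 3) + 0)**3)/4 = (5*(4 + 0)**3)/4 = (5*4**3)/4 = (5*64)/4 = (1/4)*320 = 80)
U = 0 (U = 23*(4*0) = 23*0 = 0)
U*r = 0*80 = 0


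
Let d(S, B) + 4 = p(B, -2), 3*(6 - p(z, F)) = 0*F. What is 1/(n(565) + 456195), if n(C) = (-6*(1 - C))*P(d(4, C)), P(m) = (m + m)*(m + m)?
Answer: 1/510339 ≈ 1.9595e-6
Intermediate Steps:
p(z, F) = 6 (p(z, F) = 6 - 0*F = 6 - ⅓*0 = 6 + 0 = 6)
d(S, B) = 2 (d(S, B) = -4 + 6 = 2)
P(m) = 4*m² (P(m) = (2*m)*(2*m) = 4*m²)
n(C) = -96 + 96*C (n(C) = (-6*(1 - C))*(4*2²) = (-6 + 6*C)*(4*4) = (-6 + 6*C)*16 = -96 + 96*C)
1/(n(565) + 456195) = 1/((-96 + 96*565) + 456195) = 1/((-96 + 54240) + 456195) = 1/(54144 + 456195) = 1/510339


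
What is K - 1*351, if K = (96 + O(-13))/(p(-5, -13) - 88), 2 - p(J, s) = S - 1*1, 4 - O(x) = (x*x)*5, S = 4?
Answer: -30494/89 ≈ -342.63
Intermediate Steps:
O(x) = 4 - 5*x² (O(x) = 4 - x*x*5 = 4 - x²*5 = 4 - 5*x²)
p(J, s) = -1 (p(J, s) = 2 - (4 - 1*1) = 2 - (4 - 1) = 2 - 1*3 = 2 - 3 = -1)
K = 745/89 (K = (96 + (4 - 5*(-13)²))/(-1 - 88) = (96 + (4 - 5*169))/(-89) = (96 + (4 - 845))*(-1/89) = (96 - 841)*(-1/89) = -745*(-1/89) = 745/89 ≈ 8.3708)
K - 1*351 = 745/89 - 1*351 = 745/89 - 351 = -30494/89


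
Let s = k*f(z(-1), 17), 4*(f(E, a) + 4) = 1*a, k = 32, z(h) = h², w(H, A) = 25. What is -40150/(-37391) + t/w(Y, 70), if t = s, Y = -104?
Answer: 1302878/934775 ≈ 1.3938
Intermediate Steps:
f(E, a) = -4 + a/4 (f(E, a) = -4 + (1*a)/4 = -4 + a/4)
s = 8 (s = 32*(-4 + (¼)*17) = 32*(-4 + 17/4) = 32*(¼) = 8)
t = 8
-40150/(-37391) + t/w(Y, 70) = -40150/(-37391) + 8/25 = -40150*(-1/37391) + 8*(1/25) = 40150/37391 + 8/25 = 1302878/934775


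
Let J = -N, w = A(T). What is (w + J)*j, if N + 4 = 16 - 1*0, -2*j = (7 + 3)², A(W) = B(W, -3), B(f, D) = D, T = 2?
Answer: 750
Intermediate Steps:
A(W) = -3
w = -3
j = -50 (j = -(7 + 3)²/2 = -½*10² = -½*100 = -50)
N = 12 (N = -4 + (16 - 1*0) = -4 + (16 + 0) = -4 + 16 = 12)
J = -12 (J = -1*12 = -12)
(w + J)*j = (-3 - 12)*(-50) = -15*(-50) = 750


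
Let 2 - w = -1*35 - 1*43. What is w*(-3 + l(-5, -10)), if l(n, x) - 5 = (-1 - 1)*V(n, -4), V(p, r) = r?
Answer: 800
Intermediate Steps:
w = 80 (w = 2 - (-1*35 - 1*43) = 2 - (-35 - 43) = 2 - 1*(-78) = 2 + 78 = 80)
l(n, x) = 13 (l(n, x) = 5 + (-1 - 1)*(-4) = 5 - 2*(-4) = 5 + 8 = 13)
w*(-3 + l(-5, -10)) = 80*(-3 + 13) = 80*10 = 800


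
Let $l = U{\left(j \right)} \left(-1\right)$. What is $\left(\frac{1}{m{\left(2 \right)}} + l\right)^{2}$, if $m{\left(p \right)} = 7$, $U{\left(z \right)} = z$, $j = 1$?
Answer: $\frac{36}{49} \approx 0.73469$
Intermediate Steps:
$l = -1$ ($l = 1 \left(-1\right) = -1$)
$\left(\frac{1}{m{\left(2 \right)}} + l\right)^{2} = \left(\frac{1}{7} - 1\right)^{2} = \left(- \frac{6}{7}\right)^{2} = \frac{36}{49}$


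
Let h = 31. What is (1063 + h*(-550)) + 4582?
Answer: -11405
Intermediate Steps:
(1063 + h*(-550)) + 4582 = (1063 + 31*(-550)) + 4582 = (1063 - 17050) + 4582 = -15987 + 4582 = -11405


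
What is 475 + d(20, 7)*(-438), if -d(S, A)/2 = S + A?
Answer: 24127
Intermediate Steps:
d(S, A) = -2*A - 2*S (d(S, A) = -2*(S + A) = -2*(A + S) = -2*A - 2*S)
475 + d(20, 7)*(-438) = 475 + (-2*7 - 2*20)*(-438) = 475 + (-14 - 40)*(-438) = 475 - 54*(-438) = 475 + 23652 = 24127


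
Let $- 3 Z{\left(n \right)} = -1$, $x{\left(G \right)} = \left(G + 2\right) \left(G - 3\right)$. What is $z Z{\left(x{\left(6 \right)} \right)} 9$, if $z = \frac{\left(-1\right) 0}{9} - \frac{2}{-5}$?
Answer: $\frac{6}{5} \approx 1.2$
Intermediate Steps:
$x{\left(G \right)} = \left(-3 + G\right) \left(2 + G\right)$ ($x{\left(G \right)} = \left(2 + G\right) \left(-3 + G\right) = \left(-3 + G\right) \left(2 + G\right)$)
$z = \frac{2}{5}$ ($z = 0 \cdot \frac{1}{9} - - \frac{2}{5} = 0 + \frac{2}{5} = \frac{2}{5} \approx 0.4$)
$Z{\left(n \right)} = \frac{1}{3}$ ($Z{\left(n \right)} = \left(- \frac{1}{3}\right) \left(-1\right) = \frac{1}{3}$)
$z Z{\left(x{\left(6 \right)} \right)} 9 = \frac{2}{5} \cdot \frac{1}{3} \cdot 9 = \frac{2}{15} \cdot 9 = \frac{6}{5}$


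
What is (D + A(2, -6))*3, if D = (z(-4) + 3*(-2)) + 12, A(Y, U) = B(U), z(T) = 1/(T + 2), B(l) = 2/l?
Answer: 31/2 ≈ 15.500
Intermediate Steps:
z(T) = 1/(2 + T)
A(Y, U) = 2/U
D = 11/2 (D = (1/(2 - 4) + 3*(-2)) + 12 = (1/(-2) - 6) + 12 = (-½ - 6) + 12 = -13/2 + 12 = 11/2 ≈ 5.5000)
(D + A(2, -6))*3 = (11/2 + 2/(-6))*3 = (11/2 + 2*(-⅙))*3 = (11/2 - ⅓)*3 = (31/6)*3 = 31/2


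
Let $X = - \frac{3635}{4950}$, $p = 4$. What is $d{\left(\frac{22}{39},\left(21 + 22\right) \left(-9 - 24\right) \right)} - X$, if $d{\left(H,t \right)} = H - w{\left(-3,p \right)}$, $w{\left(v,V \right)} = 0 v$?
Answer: $\frac{16711}{12870} \approx 1.2984$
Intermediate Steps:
$X = - \frac{727}{990}$ ($X = \left(-3635\right) \frac{1}{4950} = - \frac{727}{990} \approx -0.73434$)
$w{\left(v,V \right)} = 0$
$d{\left(H,t \right)} = H$ ($d{\left(H,t \right)} = H - 0 = H + 0 = H$)
$d{\left(\frac{22}{39},\left(21 + 22\right) \left(-9 - 24\right) \right)} - X = \frac{22}{39} - - \frac{727}{990} = 22 \cdot \frac{1}{39} + \frac{727}{990} = \frac{22}{39} + \frac{727}{990} = \frac{16711}{12870}$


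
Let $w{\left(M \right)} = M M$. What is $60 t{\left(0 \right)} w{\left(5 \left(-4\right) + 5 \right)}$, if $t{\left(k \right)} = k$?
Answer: $0$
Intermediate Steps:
$w{\left(M \right)} = M^{2}$
$60 t{\left(0 \right)} w{\left(5 \left(-4\right) + 5 \right)} = 60 \cdot 0 \left(5 \left(-4\right) + 5\right)^{2} = 0 \left(-20 + 5\right)^{2} = 0 \left(-15\right)^{2} = 0 \cdot 225 = 0$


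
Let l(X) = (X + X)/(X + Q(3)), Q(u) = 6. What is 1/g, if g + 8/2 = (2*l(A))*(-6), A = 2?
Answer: -⅒ ≈ -0.10000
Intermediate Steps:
l(X) = 2*X/(6 + X) (l(X) = (X + X)/(X + 6) = (2*X)/(6 + X) = 2*X/(6 + X))
g = -10 (g = -4 + (2*(2*2/(6 + 2)))*(-6) = -4 + (2*(2*2/8))*(-6) = -4 + (2*(2*2*(⅛)))*(-6) = -4 + (2*(½))*(-6) = -4 + 1*(-6) = -4 - 6 = -10)
1/g = 1/(-10) = -⅒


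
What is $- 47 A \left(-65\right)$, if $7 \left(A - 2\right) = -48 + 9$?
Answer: $- \frac{76375}{7} \approx -10911.0$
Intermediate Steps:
$A = - \frac{25}{7}$ ($A = 2 + \frac{-48 + 9}{7} = 2 + \frac{1}{7} \left(-39\right) = 2 - \frac{39}{7} = - \frac{25}{7} \approx -3.5714$)
$- 47 A \left(-65\right) = \left(-47\right) \left(- \frac{25}{7}\right) \left(-65\right) = \frac{1175}{7} \left(-65\right) = - \frac{76375}{7}$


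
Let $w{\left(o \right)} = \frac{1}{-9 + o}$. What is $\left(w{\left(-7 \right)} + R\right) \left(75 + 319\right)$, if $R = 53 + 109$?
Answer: $\frac{510427}{8} \approx 63803.0$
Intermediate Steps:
$R = 162$
$\left(w{\left(-7 \right)} + R\right) \left(75 + 319\right) = \left(\frac{1}{-9 - 7} + 162\right) \left(75 + 319\right) = \left(\frac{1}{-16} + 162\right) 394 = \left(- \frac{1}{16} + 162\right) 394 = \frac{2591}{16} \cdot 394 = \frac{510427}{8}$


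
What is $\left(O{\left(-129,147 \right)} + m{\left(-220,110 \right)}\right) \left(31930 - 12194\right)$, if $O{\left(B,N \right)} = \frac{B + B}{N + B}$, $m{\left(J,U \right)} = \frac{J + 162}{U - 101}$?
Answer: $- \frac{3690632}{9} \approx -4.1007 \cdot 10^{5}$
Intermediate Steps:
$m{\left(J,U \right)} = \frac{162 + J}{-101 + U}$
$O{\left(B,N \right)} = \frac{2 B}{B + N}$
$\left(O{\left(-129,147 \right)} + m{\left(-220,110 \right)}\right) \left(31930 - 12194\right) = \left(2 \left(-129\right) \frac{1}{-129 + 147} + \frac{162 - 220}{-101 + 110}\right) \left(31930 - 12194\right) = \left(2 \left(-129\right) \frac{1}{18} + \frac{1}{9} \left(-58\right)\right) 19736 = \left(- \frac{43}{3} - \frac{58}{9}\right) 19736 = \left(- \frac{187}{9}\right) 19736 = - \frac{3690632}{9}$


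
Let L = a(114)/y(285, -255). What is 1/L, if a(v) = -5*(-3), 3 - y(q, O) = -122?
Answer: 25/3 ≈ 8.3333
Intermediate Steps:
y(q, O) = 125 (y(q, O) = 3 - 1*(-122) = 3 + 122 = 125)
a(v) = 15
L = 3/25 (L = 15/125 = 15*(1/125) = 3/25 ≈ 0.12000)
1/L = 1/(3/25) = 25/3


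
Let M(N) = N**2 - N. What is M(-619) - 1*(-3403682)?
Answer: 3787462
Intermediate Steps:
M(-619) - 1*(-3403682) = -619*(-1 - 619) - 1*(-3403682) = -619*(-620) + 3403682 = 383780 + 3403682 = 3787462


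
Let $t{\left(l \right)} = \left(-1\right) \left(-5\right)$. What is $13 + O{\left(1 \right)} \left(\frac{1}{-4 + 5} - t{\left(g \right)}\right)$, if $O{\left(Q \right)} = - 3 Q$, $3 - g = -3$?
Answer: $25$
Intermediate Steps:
$g = 6$ ($g = 3 - -3 = 3 + 3 = 6$)
$t{\left(l \right)} = 5$
$13 + O{\left(1 \right)} \left(\frac{1}{-4 + 5} - t{\left(g \right)}\right) = 13 + \left(-3\right) 1 \left(\frac{1}{-4 + 5} - 5\right) = 13 - 3 \left(1^{-1} - 5\right) = 13 - 3 \left(1 - 5\right) = 13 - -12 = 13 + 12 = 25$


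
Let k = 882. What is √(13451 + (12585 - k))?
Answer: √25154 ≈ 158.60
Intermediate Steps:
√(13451 + (12585 - k)) = √(13451 + (12585 - 1*882)) = √(13451 + (12585 - 882)) = √(13451 + 11703) = √25154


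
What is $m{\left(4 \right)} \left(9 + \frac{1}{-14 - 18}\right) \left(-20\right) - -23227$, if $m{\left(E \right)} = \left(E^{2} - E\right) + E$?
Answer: $20357$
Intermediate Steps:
$m{\left(E \right)} = E^{2}$
$m{\left(4 \right)} \left(9 + \frac{1}{-14 - 18}\right) \left(-20\right) - -23227 = 4^{2} \left(9 + \frac{1}{-14 - 18}\right) \left(-20\right) - -23227 = 16 \left(9 + \frac{1}{-32}\right) \left(-20\right) + 23227 = 16 \left(9 - \frac{1}{32}\right) \left(-20\right) + 23227 = 16 \cdot \frac{287}{32} \left(-20\right) + 23227 = \frac{287}{2} \left(-20\right) + 23227 = -2870 + 23227 = 20357$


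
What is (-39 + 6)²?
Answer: 1089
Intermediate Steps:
(-39 + 6)² = (-33)² = 1089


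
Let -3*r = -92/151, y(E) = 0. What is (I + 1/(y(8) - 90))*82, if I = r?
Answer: 106969/6795 ≈ 15.742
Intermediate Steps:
r = 92/453 (r = -(-92)/(3*151) = -1/3*(-92/151) = 92/453 ≈ 0.20309)
I = 92/453 ≈ 0.20309
(I + 1/(y(8) - 90))*82 = (92/453 + 1/(0 - 90))*82 = (92/453 + 1/(-90))*82 = (92/453 - 1/90)*82 = (2609/13590)*82 = 106969/6795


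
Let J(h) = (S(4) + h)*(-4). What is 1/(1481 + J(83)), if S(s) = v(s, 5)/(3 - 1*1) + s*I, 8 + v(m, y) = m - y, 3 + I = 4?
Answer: 1/1151 ≈ 0.00086881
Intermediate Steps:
I = 1 (I = -3 + 4 = 1)
v(m, y) = -8 + m - y (v(m, y) = -8 + (m - y) = -8 + m - y)
S(s) = -13/2 + 3*s/2 (S(s) = (-8 + s - 1*5)/(3 - 1*1) + s*1 = (-8 + s - 5)/(3 - 1) + s = (-13 + s)/2 + s = (-13 + s)*(1/2) + s = (-13/2 + s/2) + s = -13/2 + 3*s/2)
J(h) = 2 - 4*h (J(h) = ((-13/2 + (3/2)*4) + h)*(-4) = ((-13/2 + 6) + h)*(-4) = (-1/2 + h)*(-4) = 2 - 4*h)
1/(1481 + J(83)) = 1/(1481 + (2 - 4*83)) = 1/(1481 + (2 - 332)) = 1/(1481 - 330) = 1/1151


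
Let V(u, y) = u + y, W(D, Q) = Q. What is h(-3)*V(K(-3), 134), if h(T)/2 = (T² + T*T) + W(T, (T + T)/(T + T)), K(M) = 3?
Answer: 5206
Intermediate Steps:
h(T) = 2 + 4*T² (h(T) = 2*((T² + T*T) + (T + T)/(T + T)) = 2*((T² + T²) + (2*T)/((2*T))) = 2*(2*T² + (2*T)*(1/(2*T))) = 2*(2*T² + 1) = 2*(1 + 2*T²) = 2 + 4*T²)
h(-3)*V(K(-3), 134) = (2 + 4*(-3)²)*(3 + 134) = (2 + 4*9)*137 = (2 + 36)*137 = 38*137 = 5206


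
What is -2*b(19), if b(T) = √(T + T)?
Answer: -2*√38 ≈ -12.329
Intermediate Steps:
b(T) = √2*√T (b(T) = √(2*T) = √2*√T)
-2*b(19) = -2*√2*√19 = -2*√38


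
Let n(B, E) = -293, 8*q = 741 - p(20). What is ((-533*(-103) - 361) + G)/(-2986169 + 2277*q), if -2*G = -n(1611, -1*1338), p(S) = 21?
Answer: -108783/5562478 ≈ -0.019557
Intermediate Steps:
q = 90 (q = (741 - 1*21)/8 = (741 - 21)/8 = (⅛)*720 = 90)
G = -293/2 (G = -(-1)*(-293)/2 = -½*293 = -293/2 ≈ -146.50)
((-533*(-103) - 361) + G)/(-2986169 + 2277*q) = ((-533*(-103) - 361) - 293/2)/(-2986169 + 2277*90) = ((54899 - 361) - 293/2)/(-2986169 + 204930) = (54538 - 293/2)/(-2781239) = (108783/2)*(-1/2781239) = -108783/5562478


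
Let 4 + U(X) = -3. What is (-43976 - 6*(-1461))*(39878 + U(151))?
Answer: -1403857910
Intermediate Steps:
U(X) = -7 (U(X) = -4 - 3 = -7)
(-43976 - 6*(-1461))*(39878 + U(151)) = (-43976 - 6*(-1461))*(39878 - 7) = (-43976 + 8766)*39871 = -35210*39871 = -1403857910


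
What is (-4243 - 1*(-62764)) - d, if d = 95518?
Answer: -36997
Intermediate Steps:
(-4243 - 1*(-62764)) - d = (-4243 - 1*(-62764)) - 1*95518 = (-4243 + 62764) - 95518 = 58521 - 95518 = -36997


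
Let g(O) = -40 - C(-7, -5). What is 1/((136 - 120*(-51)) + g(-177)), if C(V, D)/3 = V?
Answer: 1/6237 ≈ 0.00016033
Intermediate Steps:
C(V, D) = 3*V
g(O) = -19 (g(O) = -40 - 3*(-7) = -40 - 1*(-21) = -40 + 21 = -19)
1/((136 - 120*(-51)) + g(-177)) = 1/((136 - 120*(-51)) - 19) = 1/((136 + 6120) - 19) = 1/(6256 - 19) = 1/6237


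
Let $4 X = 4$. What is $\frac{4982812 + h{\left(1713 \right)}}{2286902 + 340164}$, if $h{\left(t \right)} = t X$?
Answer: $\frac{383425}{202082} \approx 1.8974$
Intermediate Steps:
$X = 1$ ($X = \frac{1}{4} \cdot 4 = 1$)
$h{\left(t \right)} = t$ ($h{\left(t \right)} = t 1 = t$)
$\frac{4982812 + h{\left(1713 \right)}}{2286902 + 340164} = \frac{4982812 + 1713}{2286902 + 340164} = \frac{4984525}{2627066} = 4984525 \cdot \frac{1}{2627066} = \frac{383425}{202082}$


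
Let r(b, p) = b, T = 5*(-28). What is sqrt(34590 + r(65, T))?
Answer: sqrt(34655) ≈ 186.16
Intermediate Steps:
T = -140
sqrt(34590 + r(65, T)) = sqrt(34590 + 65) = sqrt(34655)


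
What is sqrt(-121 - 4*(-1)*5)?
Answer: I*sqrt(101) ≈ 10.05*I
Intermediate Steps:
sqrt(-121 - 4*(-1)*5) = sqrt(-121 + 4*5) = sqrt(-121 + 20) = sqrt(-101) = I*sqrt(101)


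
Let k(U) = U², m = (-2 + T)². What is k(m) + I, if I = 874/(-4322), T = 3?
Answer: 1724/2161 ≈ 0.79778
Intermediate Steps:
m = 1 (m = (-2 + 3)² = 1² = 1)
I = -437/2161 (I = 874*(-1/4322) = -437/2161 ≈ -0.20222)
k(m) + I = 1² - 437/2161 = 1 - 437/2161 = 1724/2161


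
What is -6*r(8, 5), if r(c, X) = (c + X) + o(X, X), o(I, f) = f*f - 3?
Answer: -210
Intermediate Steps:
o(I, f) = -3 + f² (o(I, f) = f² - 3 = -3 + f²)
r(c, X) = -3 + X + c + X² (r(c, X) = (c + X) + (-3 + X²) = (X + c) + (-3 + X²) = -3 + X + c + X²)
-6*r(8, 5) = -6*(-3 + 5 + 8 + 5²) = -6*(-3 + 5 + 8 + 25) = -6*35 = -210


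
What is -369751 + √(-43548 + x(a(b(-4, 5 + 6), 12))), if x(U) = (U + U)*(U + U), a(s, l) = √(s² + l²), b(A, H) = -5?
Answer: -369751 + 2*I*√10718 ≈ -3.6975e+5 + 207.06*I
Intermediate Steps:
a(s, l) = √(l² + s²)
x(U) = 4*U² (x(U) = (2*U)*(2*U) = 4*U²)
-369751 + √(-43548 + x(a(b(-4, 5 + 6), 12))) = -369751 + √(-43548 + 4*(√(12² + (-5)²))²) = -369751 + √(-43548 + 4*(√(144 + 25))²) = -369751 + √(-43548 + 4*(√169)²) = -369751 + √(-43548 + 4*13²) = -369751 + √(-43548 + 4*169) = -369751 + √(-43548 + 676) = -369751 + √(-42872) = -369751 + 2*I*√10718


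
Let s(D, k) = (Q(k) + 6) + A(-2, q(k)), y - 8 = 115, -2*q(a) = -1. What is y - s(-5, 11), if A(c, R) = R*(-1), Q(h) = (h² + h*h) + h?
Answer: -271/2 ≈ -135.50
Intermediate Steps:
Q(h) = h + 2*h² (Q(h) = (h² + h²) + h = 2*h² + h = h + 2*h²)
q(a) = ½ (q(a) = -½*(-1) = ½)
A(c, R) = -R
y = 123 (y = 8 + 115 = 123)
s(D, k) = 11/2 + k*(1 + 2*k) (s(D, k) = (k*(1 + 2*k) + 6) - 1*½ = (6 + k*(1 + 2*k)) - ½ = 11/2 + k*(1 + 2*k))
y - s(-5, 11) = 123 - (11/2 + 11 + 2*11²) = 123 - (11/2 + 11 + 2*121) = 123 - (11/2 + 11 + 242) = 123 - 1*517/2 = 123 - 517/2 = -271/2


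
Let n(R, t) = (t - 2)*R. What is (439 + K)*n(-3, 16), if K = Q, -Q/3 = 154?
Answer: 966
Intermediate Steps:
Q = -462 (Q = -3*154 = -462)
n(R, t) = R*(-2 + t) (n(R, t) = (-2 + t)*R = R*(-2 + t))
K = -462
(439 + K)*n(-3, 16) = (439 - 462)*(-3*(-2 + 16)) = -(-69)*14 = -23*(-42) = 966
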